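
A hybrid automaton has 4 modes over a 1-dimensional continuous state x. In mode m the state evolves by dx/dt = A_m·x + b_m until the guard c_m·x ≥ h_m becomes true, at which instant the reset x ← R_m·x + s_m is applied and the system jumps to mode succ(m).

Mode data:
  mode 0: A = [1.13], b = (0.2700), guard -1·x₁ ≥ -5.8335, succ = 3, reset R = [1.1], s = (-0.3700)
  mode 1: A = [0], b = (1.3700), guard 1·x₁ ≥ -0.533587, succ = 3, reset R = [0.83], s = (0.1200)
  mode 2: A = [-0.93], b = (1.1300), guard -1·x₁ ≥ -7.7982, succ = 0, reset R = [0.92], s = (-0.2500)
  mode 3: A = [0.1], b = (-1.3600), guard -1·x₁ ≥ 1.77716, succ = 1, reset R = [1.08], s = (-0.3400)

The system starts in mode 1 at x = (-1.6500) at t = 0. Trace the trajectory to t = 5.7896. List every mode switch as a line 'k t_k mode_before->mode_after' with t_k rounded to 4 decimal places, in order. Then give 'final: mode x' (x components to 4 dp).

Mode 1: guard c·x = -0.5336 hit at Δt = 0.8149 (t = 0.8149), x⁻ = (-0.5336) → reset → x⁺ = (-0.3229), jump to mode 3
Mode 3: guard c·x = 1.7772 hit at Δt = 0.9935 (t = 1.8084), x⁻ = (-1.7772) → reset → x⁺ = (-2.2593), jump to mode 1
Mode 1: guard c·x = -0.5336 hit at Δt = 1.2597 (t = 3.0681), x⁻ = (-0.5336) → reset → x⁺ = (-0.3229), jump to mode 3
Mode 3: guard c·x = 1.7772 hit at Δt = 0.9935 (t = 4.0616), x⁻ = (-1.7772) → reset → x⁺ = (-2.2593), jump to mode 1
Mode 1: guard c·x = -0.5336 hit at Δt = 1.2597 (t = 5.3212), x⁻ = (-0.5336) → reset → x⁺ = (-0.3229), jump to mode 3
Mode 3: flow for 0.4684 to horizon, guard not reached → x = (-0.9905)

1 0.8149 1->3
2 1.8084 3->1
3 3.0681 1->3
4 4.0616 3->1
5 5.3212 1->3
final: 3 -0.9905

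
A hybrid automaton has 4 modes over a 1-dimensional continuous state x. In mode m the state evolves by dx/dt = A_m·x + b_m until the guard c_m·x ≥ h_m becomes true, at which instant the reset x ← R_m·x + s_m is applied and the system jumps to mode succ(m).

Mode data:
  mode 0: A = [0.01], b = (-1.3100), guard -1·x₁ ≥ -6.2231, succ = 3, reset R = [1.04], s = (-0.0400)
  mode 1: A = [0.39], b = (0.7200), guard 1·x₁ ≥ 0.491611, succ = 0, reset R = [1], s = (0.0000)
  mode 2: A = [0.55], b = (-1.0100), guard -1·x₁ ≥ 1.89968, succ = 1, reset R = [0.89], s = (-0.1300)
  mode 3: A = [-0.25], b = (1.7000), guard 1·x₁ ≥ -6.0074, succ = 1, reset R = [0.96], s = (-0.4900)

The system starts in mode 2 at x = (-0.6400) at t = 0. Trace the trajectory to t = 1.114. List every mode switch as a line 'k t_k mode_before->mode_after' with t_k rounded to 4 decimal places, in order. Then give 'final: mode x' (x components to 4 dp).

1 0.7477 2->1
final: 1 -1.8168

Mode 2: guard c·x = 1.8997 hit at Δt = 0.7477 (t = 0.7477), x⁻ = (-1.8997) → reset → x⁺ = (-1.8207), jump to mode 1
Mode 1: flow for 0.3663 to horizon, guard not reached → x = (-1.8168)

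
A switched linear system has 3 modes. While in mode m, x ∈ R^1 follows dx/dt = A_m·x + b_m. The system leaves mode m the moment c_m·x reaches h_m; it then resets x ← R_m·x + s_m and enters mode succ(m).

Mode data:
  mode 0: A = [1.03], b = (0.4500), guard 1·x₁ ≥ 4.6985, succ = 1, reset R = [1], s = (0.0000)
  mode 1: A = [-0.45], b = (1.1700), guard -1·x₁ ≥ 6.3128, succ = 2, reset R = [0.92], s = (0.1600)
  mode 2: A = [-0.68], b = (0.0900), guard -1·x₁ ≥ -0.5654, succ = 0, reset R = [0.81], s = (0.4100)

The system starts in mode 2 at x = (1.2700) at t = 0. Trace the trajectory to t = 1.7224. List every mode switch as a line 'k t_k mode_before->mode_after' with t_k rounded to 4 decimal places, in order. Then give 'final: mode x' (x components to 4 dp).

1 1.4204 2->0
final: 0 1.3441

Mode 2: guard c·x = -0.5654 hit at Δt = 1.4204 (t = 1.4204), x⁻ = (0.5654) → reset → x⁺ = (0.8680), jump to mode 0
Mode 0: flow for 0.3020 to horizon, guard not reached → x = (1.3441)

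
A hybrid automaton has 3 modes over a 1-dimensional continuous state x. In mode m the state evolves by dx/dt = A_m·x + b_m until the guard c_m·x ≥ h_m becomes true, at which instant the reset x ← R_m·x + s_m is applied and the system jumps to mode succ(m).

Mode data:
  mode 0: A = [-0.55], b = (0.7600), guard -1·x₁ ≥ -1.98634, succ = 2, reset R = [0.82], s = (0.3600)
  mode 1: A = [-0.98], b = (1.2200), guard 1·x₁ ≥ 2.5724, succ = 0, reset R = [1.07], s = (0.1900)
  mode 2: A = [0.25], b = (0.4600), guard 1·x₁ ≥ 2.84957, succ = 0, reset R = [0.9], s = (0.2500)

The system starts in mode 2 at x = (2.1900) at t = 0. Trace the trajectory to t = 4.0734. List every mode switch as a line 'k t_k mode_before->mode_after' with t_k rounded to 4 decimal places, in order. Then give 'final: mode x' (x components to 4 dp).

Mode 2: guard c·x = 2.8496 hit at Δt = 0.6063 (t = 0.6063), x⁻ = (2.8496) → reset → x⁺ = (2.8146), jump to mode 0
Mode 0: guard c·x = -1.9863 hit at Δt = 1.5690 (t = 2.1753), x⁻ = (1.9863) → reset → x⁺ = (1.9888), jump to mode 2
Mode 2: guard c·x = 2.8496 hit at Δt = 0.8112 (t = 2.9864), x⁻ = (2.8496) → reset → x⁺ = (2.8146), jump to mode 0
Mode 0: flow for 1.0870 to horizon, guard not reached → x = (2.1699)

1 0.6063 2->0
2 2.1753 0->2
3 2.9864 2->0
final: 0 2.1699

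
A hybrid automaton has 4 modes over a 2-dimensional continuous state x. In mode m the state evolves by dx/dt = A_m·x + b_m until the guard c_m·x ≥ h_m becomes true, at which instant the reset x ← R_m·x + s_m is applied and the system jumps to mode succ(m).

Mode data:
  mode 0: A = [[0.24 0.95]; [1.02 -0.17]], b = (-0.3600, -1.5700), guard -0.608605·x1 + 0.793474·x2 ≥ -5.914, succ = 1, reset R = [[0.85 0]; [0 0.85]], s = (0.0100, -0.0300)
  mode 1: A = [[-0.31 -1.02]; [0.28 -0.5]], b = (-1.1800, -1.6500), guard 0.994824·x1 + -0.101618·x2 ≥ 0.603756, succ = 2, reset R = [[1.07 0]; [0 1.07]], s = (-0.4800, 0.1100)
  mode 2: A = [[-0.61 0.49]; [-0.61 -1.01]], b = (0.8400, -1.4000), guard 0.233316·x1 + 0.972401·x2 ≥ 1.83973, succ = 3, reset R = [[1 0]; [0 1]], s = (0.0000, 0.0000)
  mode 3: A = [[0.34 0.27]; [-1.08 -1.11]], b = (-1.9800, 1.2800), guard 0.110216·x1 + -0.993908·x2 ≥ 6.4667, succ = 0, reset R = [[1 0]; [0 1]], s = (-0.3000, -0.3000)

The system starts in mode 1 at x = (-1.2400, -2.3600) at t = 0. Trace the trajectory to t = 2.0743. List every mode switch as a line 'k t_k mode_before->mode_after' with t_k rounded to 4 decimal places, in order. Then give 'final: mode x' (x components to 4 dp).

Mode 1: guard c·x = 0.6038 hit at Δt = 0.9489 (t = 0.9489), x⁻ = (0.3210, -2.7985) → reset → x⁺ = (-0.1365, -2.8844), jump to mode 2
Mode 2: flow for 1.1254 to horizon, guard not reached → x = (-0.2471, -1.7622)

1 0.9489 1->2
final: 2 -0.2471 -1.7622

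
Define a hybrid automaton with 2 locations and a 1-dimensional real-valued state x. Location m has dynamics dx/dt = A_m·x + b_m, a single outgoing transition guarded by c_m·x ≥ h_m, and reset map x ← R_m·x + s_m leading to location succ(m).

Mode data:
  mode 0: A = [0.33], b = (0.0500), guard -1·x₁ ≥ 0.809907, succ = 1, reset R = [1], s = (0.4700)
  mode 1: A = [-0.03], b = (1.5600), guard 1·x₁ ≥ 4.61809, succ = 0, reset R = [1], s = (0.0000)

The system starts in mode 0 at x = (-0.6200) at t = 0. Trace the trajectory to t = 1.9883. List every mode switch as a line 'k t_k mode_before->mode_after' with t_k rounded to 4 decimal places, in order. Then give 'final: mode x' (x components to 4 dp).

1 1.0312 0->1
final: 1 1.1416

Mode 0: guard c·x = 0.8099 hit at Δt = 1.0312 (t = 1.0312), x⁻ = (-0.8099) → reset → x⁺ = (-0.3399), jump to mode 1
Mode 1: flow for 0.9571 to horizon, guard not reached → x = (1.1416)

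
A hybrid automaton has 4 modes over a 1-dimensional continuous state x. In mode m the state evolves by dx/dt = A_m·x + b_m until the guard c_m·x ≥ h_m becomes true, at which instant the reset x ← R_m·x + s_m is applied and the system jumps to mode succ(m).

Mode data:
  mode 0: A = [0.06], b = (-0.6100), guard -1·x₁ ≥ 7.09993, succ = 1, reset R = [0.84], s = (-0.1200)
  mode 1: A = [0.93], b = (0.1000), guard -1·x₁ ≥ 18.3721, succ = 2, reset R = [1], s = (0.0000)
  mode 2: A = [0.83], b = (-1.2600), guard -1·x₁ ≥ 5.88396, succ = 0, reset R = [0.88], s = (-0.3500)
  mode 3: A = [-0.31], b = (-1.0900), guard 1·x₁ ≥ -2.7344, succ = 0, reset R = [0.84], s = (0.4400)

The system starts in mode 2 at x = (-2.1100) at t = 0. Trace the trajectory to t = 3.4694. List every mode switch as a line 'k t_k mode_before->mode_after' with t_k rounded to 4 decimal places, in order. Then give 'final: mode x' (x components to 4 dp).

Mode 2: guard c·x = 5.8840 hit at Δt = 0.8591 (t = 0.8591), x⁻ = (-5.8840) → reset → x⁺ = (-5.5279), jump to mode 0
Mode 0: guard c·x = 7.0999 hit at Δt = 1.5910 (t = 2.4501), x⁻ = (-7.0999) → reset → x⁺ = (-6.0839), jump to mode 1
Mode 1: flow for 1.0193 to horizon, guard not reached → x = (-15.5291)

1 0.8591 2->0
2 2.4501 0->1
final: 1 -15.5291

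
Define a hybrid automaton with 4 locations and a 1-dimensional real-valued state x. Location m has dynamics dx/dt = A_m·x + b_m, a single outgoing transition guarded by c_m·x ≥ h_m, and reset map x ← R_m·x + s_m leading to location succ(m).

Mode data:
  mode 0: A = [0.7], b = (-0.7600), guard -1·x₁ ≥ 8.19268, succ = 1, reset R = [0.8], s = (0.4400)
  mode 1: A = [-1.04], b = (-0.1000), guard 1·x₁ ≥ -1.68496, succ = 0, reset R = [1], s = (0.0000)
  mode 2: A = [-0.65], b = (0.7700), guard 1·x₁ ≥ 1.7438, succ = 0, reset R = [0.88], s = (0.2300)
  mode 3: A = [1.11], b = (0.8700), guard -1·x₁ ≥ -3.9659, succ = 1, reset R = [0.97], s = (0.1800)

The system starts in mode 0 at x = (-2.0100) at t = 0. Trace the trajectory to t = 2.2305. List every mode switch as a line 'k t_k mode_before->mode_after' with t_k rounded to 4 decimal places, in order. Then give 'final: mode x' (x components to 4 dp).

Mode 0: guard c·x = 8.1927 hit at Δt = 1.5681 (t = 1.5681), x⁻ = (-8.1927) → reset → x⁺ = (-6.1141), jump to mode 1
Mode 1: flow for 0.6624 to horizon, guard not reached → x = (-3.1180)

1 1.5681 0->1
final: 1 -3.1180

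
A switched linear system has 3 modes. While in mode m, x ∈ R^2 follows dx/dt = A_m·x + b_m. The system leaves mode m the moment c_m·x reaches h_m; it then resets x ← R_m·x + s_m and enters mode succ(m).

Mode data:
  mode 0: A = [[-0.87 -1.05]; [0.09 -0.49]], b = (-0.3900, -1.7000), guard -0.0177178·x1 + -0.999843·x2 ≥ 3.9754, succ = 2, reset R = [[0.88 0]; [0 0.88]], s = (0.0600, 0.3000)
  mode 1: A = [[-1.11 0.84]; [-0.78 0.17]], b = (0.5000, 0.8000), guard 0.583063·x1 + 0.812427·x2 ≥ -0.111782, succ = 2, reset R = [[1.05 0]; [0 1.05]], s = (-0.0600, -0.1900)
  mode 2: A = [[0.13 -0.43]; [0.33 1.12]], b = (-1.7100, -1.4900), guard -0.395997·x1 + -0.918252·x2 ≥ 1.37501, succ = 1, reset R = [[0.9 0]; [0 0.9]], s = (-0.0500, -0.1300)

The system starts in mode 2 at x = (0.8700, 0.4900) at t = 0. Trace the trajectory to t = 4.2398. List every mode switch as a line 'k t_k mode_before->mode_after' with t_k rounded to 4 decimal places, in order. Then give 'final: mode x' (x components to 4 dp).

Mode 2: guard c·x = 1.3750 hit at Δt = 1.0032 (t = 1.0032), x⁻ = (-0.7858, -1.1586) → reset → x⁺ = (-0.7572, -1.1727), jump to mode 1
Mode 1: guard c·x = -0.1118 hit at Δt = 1.0643 (t = 2.0675), x⁻ = (-0.1623, -0.0211) → reset → x⁺ = (-0.2304, -0.2122), jump to mode 2
Mode 2: guard c·x = 1.3750 hit at Δt = 0.3914 (t = 2.4589), x⁻ = (-0.8195, -1.1440) → reset → x⁺ = (-0.7876, -1.1596), jump to mode 1
Mode 1: guard c·x = -0.1118 hit at Δt = 1.0441 (t = 3.5029), x⁻ = (-0.1732, -0.0133) → reset → x⁺ = (-0.2419, -0.2039), jump to mode 2
Mode 2: guard c·x = 1.3750 hit at Δt = 0.3927 (t = 3.8956), x⁻ = (-0.8350, -1.1373) → reset → x⁺ = (-0.8015, -1.1536), jump to mode 1
Mode 1: flow for 0.3442 to horizon, guard not reached → x = (-0.6280, -0.7405)

1 1.0032 2->1
2 2.0675 1->2
3 2.4589 2->1
4 3.5029 1->2
5 3.8956 2->1
final: 1 -0.6280 -0.7405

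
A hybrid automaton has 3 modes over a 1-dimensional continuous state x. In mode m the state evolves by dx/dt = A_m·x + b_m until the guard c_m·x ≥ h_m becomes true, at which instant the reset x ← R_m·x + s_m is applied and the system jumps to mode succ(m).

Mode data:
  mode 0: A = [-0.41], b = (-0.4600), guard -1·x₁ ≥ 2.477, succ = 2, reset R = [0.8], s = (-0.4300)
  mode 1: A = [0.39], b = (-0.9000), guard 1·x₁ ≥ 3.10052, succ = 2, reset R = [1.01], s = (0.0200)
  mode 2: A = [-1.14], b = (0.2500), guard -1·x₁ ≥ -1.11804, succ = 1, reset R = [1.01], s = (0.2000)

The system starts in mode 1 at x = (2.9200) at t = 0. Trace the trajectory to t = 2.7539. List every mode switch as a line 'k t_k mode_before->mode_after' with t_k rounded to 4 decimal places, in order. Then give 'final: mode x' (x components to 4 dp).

1 0.6625 1->2
2 1.6998 2->1
final: 1 0.8317

Mode 1: guard c·x = 3.1005 hit at Δt = 0.6625 (t = 0.6625), x⁻ = (3.1005) → reset → x⁺ = (3.1515), jump to mode 2
Mode 2: guard c·x = -1.1180 hit at Δt = 1.0373 (t = 1.6998), x⁻ = (1.1180) → reset → x⁺ = (1.3292), jump to mode 1
Mode 1: flow for 1.0541 to horizon, guard not reached → x = (0.8317)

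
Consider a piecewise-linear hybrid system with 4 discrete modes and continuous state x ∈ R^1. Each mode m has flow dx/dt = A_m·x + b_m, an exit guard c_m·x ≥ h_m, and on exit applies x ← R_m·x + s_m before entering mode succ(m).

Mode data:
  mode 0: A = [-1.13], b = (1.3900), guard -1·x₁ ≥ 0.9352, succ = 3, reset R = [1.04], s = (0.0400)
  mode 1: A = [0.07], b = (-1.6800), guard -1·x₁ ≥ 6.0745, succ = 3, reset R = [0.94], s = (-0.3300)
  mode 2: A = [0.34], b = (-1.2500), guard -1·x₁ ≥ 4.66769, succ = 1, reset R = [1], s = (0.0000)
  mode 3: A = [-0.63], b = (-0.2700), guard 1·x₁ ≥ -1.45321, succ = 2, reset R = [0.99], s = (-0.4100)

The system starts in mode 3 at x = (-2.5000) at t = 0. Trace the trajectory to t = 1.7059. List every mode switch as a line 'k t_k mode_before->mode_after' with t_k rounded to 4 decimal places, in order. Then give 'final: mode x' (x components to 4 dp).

1 1.1173 3->2
final: 2 -3.0728

Mode 3: guard c·x = -1.4532 hit at Δt = 1.1173 (t = 1.1173), x⁻ = (-1.4532) → reset → x⁺ = (-1.8487), jump to mode 2
Mode 2: flow for 0.5886 to horizon, guard not reached → x = (-3.0728)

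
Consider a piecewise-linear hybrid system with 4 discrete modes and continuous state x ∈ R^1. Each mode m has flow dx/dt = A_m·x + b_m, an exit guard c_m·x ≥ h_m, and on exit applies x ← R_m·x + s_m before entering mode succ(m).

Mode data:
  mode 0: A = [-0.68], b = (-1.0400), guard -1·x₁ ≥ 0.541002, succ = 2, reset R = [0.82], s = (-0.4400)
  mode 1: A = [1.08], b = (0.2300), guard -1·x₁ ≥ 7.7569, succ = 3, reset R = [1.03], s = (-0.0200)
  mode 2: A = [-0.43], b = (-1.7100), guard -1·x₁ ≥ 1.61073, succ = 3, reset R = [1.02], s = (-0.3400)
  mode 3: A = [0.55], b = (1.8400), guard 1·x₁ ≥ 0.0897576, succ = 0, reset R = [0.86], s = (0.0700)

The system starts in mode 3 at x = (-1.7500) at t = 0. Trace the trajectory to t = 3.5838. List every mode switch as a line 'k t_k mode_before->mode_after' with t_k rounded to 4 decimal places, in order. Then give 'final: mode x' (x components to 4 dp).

Mode 3: guard c·x = 0.0898 hit at Δt = 1.3944 (t = 1.3944), x⁻ = (0.0898) → reset → x⁺ = (0.1472), jump to mode 0
Mode 0: guard c·x = 0.5410 hit at Δt = 0.7771 (t = 2.1715), x⁻ = (-0.5410) → reset → x⁺ = (-0.8836), jump to mode 2
Mode 2: guard c·x = 1.6107 hit at Δt = 0.6232 (t = 2.7947), x⁻ = (-1.6107) → reset → x⁺ = (-1.9829), jump to mode 3
Mode 3: flow for 0.7891 to horizon, guard not reached → x = (-1.2425)

1 1.3944 3->0
2 2.1715 0->2
3 2.7947 2->3
final: 3 -1.2425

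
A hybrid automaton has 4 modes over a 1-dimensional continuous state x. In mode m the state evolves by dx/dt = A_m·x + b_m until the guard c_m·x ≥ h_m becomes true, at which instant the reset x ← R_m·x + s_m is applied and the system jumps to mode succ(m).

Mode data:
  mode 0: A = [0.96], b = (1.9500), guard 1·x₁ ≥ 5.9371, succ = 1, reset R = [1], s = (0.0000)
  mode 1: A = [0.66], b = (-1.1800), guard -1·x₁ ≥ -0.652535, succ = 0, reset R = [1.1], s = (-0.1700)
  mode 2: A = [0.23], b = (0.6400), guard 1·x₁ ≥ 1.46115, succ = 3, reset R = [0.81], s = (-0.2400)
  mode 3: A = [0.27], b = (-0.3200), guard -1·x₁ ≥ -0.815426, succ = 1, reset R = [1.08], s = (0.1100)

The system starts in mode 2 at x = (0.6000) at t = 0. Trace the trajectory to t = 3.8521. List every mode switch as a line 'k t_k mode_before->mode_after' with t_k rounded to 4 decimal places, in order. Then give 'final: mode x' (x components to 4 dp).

Mode 2: guard c·x = 1.4611 hit at Δt = 0.9861 (t = 0.9861), x⁻ = (1.4611) → reset → x⁺ = (0.9435), jump to mode 3
Mode 3: guard c·x = -0.8154 hit at Δt = 1.5754 (t = 2.5615), x⁻ = (0.8154) → reset → x⁺ = (0.9907), jump to mode 1
Mode 1: guard c·x = -0.6525 hit at Δt = 0.5357 (t = 3.0972), x⁻ = (0.6525) → reset → x⁺ = (0.5478), jump to mode 0
Mode 0: flow for 0.7549 to horizon, guard not reached → x = (3.2924)

1 0.9861 2->3
2 2.5615 3->1
3 3.0972 1->0
final: 0 3.2924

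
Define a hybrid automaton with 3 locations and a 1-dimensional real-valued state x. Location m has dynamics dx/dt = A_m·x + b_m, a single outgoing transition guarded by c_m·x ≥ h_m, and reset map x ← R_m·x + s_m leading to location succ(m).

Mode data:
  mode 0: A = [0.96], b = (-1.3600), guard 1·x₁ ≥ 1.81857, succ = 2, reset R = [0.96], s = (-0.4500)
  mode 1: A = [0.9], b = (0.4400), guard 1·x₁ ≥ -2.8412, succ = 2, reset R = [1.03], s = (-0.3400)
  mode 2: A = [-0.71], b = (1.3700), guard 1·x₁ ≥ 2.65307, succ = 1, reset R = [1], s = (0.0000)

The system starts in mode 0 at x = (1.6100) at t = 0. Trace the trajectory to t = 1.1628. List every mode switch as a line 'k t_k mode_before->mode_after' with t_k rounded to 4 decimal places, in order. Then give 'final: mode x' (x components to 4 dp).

1 0.7623 0->2
final: 2 1.4527

Mode 0: guard c·x = 1.8186 hit at Δt = 0.7623 (t = 0.7623), x⁻ = (1.8186) → reset → x⁺ = (1.2958), jump to mode 2
Mode 2: flow for 0.4005 to horizon, guard not reached → x = (1.4527)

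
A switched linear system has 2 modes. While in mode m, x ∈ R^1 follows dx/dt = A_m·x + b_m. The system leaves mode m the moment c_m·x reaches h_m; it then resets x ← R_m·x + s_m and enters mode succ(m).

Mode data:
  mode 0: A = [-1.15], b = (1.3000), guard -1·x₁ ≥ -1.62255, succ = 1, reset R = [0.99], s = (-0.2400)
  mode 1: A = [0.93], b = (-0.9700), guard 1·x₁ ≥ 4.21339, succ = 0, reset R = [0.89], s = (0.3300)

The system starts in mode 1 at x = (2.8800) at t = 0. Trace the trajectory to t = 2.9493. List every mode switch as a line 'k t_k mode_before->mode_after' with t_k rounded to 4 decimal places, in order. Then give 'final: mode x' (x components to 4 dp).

Mode 1: guard c·x = 4.2134 hit at Δt = 0.5868 (t = 0.5868), x⁻ = (4.2134) → reset → x⁺ = (4.0799), jump to mode 0
Mode 0: guard c·x = -1.6225 hit at Δt = 1.5571 (t = 2.1439), x⁻ = (1.6225) → reset → x⁺ = (1.3663), jump to mode 1
Mode 1: flow for 0.8054 to horizon, guard not reached → x = (1.7268)

1 0.5868 1->0
2 2.1439 0->1
final: 1 1.7268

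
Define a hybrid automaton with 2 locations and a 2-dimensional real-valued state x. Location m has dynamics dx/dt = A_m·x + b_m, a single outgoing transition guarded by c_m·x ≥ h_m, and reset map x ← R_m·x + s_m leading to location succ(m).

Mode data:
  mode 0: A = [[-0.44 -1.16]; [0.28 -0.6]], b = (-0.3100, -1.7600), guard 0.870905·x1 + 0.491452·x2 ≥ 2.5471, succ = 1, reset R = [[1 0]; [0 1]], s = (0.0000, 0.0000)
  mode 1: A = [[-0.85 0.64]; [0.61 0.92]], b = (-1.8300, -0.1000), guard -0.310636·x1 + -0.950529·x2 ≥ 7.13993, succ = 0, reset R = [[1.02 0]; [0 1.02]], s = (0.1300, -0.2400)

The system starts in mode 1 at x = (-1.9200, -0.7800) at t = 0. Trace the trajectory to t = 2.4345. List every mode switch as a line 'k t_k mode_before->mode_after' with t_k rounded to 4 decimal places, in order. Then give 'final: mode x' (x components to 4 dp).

1 1.2574 1->0
final: 0 3.4723 -4.5676

Mode 1: guard c·x = 7.1399 hit at Δt = 1.2574 (t = 1.2574), x⁻ = (-3.7460, -6.2873) → reset → x⁺ = (-3.6909, -6.6531), jump to mode 0
Mode 0: flow for 1.1771 to horizon, guard not reached → x = (3.4723, -4.5676)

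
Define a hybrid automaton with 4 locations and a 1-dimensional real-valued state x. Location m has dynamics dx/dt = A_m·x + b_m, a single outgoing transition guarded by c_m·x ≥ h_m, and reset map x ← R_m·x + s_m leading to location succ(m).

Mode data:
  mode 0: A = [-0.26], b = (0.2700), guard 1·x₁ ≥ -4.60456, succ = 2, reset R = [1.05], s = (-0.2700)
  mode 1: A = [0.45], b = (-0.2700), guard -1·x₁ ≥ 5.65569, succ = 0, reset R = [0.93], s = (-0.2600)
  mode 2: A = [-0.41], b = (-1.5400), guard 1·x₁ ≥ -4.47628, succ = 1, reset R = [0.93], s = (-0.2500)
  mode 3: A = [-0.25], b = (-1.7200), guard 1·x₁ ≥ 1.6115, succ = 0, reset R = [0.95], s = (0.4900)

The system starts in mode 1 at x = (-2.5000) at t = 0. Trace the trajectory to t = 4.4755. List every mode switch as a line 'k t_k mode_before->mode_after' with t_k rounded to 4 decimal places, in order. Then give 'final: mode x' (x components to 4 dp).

Mode 1: guard c·x = 5.6557 hit at Δt = 1.5602 (t = 1.5602), x⁻ = (-5.6557) → reset → x⁺ = (-5.5198), jump to mode 0
Mode 0: guard c·x = -4.6046 hit at Δt = 0.5781 (t = 2.1383), x⁻ = (-4.6046) → reset → x⁺ = (-5.1048), jump to mode 2
Mode 2: guard c·x = -4.4763 hit at Δt = 1.5302 (t = 3.6685), x⁻ = (-4.4763) → reset → x⁺ = (-4.4129), jump to mode 1
Mode 1: guard c·x = 5.6557 hit at Δt = 0.4922 (t = 4.1607), x⁻ = (-5.6557) → reset → x⁺ = (-5.5198), jump to mode 0
Mode 0: flow for 0.3148 to horizon, guard not reached → x = (-5.0043)

1 1.5602 1->0
2 2.1383 0->2
3 3.6685 2->1
4 4.1607 1->0
final: 0 -5.0043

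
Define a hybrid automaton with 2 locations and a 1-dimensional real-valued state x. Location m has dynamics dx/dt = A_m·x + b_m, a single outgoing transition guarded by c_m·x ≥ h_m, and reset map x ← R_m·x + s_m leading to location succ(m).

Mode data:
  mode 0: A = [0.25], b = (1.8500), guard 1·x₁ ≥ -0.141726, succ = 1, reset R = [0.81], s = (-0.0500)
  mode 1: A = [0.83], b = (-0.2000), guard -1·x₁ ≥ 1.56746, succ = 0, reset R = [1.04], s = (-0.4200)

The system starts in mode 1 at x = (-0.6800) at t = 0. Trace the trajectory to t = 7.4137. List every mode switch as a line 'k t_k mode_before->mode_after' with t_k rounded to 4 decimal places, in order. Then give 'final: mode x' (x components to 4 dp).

1 0.8130 1->0
2 2.0333 0->1
3 3.8338 1->0
4 5.0541 0->1
5 6.8547 1->0
final: 0 -1.2477

Mode 1: guard c·x = 1.5675 hit at Δt = 0.8130 (t = 0.8130), x⁻ = (-1.5675) → reset → x⁺ = (-2.0502), jump to mode 0
Mode 0: guard c·x = -0.1417 hit at Δt = 1.2203 (t = 2.0333), x⁻ = (-0.1417) → reset → x⁺ = (-0.1648), jump to mode 1
Mode 1: guard c·x = 1.5675 hit at Δt = 1.8005 (t = 3.8338), x⁻ = (-1.5675) → reset → x⁺ = (-2.0502), jump to mode 0
Mode 0: guard c·x = -0.1417 hit at Δt = 1.2203 (t = 5.0541), x⁻ = (-0.1417) → reset → x⁺ = (-0.1648), jump to mode 1
Mode 1: guard c·x = 1.5675 hit at Δt = 1.8005 (t = 6.8547), x⁻ = (-1.5675) → reset → x⁺ = (-2.0502), jump to mode 0
Mode 0: flow for 0.5590 to horizon, guard not reached → x = (-1.2477)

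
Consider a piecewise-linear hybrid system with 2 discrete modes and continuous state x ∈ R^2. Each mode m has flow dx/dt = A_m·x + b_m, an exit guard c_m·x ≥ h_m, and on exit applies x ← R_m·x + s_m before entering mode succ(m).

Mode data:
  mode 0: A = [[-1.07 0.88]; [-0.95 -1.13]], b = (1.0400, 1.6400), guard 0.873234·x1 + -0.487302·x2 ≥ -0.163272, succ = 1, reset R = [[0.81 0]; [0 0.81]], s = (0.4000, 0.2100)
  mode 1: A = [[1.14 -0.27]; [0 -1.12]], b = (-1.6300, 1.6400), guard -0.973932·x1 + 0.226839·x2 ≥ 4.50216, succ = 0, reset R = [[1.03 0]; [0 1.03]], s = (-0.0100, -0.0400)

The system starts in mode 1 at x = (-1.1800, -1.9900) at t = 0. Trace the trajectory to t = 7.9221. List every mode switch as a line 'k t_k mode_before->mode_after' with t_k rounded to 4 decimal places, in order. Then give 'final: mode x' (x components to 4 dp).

Mode 1: guard c·x = 4.5022 hit at Δt = 0.7844 (t = 0.7844), x⁻ = (-4.6158, 0.0294) → reset → x⁺ = (-4.7643, -0.0097), jump to mode 0
Mode 0: guard c·x = -0.1633 hit at Δt = 1.3726 (t = 2.1570), x⁻ = (0.7453, 1.6706) → reset → x⁺ = (1.0037, 1.5632), jump to mode 1
Mode 1: guard c·x = 4.5022 hit at Δt = 1.7926 (t = 3.9496), x⁻ = (-4.2785, 1.4776) → reset → x⁺ = (-4.4169, 1.4819), jump to mode 0
Mode 0: guard c·x = -0.1633 hit at Δt = 1.2332 (t = 5.1828), x⁻ = (0.8546, 1.8665) → reset → x⁺ = (1.0923, 1.7219), jump to mode 1
Mode 1: guard c·x = 4.5022 hit at Δt = 1.8738 (t = 7.0565), x⁻ = (-4.2743, 1.4959) → reset → x⁺ = (-4.4125, 1.5008), jump to mode 0
Mode 0: flow for 0.8656 to horizon, guard not reached → x = (-0.0182, 2.2943)

1 0.7844 1->0
2 2.1570 0->1
3 3.9496 1->0
4 5.1828 0->1
5 7.0565 1->0
final: 0 -0.0182 2.2943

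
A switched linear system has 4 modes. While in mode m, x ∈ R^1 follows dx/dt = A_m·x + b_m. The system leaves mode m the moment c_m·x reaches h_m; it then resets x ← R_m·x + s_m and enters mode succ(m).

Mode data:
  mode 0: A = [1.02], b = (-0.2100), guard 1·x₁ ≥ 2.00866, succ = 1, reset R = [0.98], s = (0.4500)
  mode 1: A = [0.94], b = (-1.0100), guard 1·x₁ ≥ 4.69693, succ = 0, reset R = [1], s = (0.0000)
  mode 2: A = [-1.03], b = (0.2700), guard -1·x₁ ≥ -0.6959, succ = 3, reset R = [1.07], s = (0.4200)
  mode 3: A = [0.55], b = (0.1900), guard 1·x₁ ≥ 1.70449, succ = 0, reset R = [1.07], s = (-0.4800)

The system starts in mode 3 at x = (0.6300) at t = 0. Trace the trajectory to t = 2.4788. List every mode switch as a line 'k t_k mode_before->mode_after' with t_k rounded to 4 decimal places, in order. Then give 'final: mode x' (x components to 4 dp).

Mode 3: guard c·x = 1.7045 hit at Δt = 1.3503 (t = 1.3503), x⁻ = (1.7045) → reset → x⁺ = (1.3438), jump to mode 0
Mode 0: guard c·x = 2.0087 hit at Δt = 0.4511 (t = 1.8014), x⁻ = (2.0087) → reset → x⁺ = (2.4185), jump to mode 1
Mode 1: flow for 0.6774 to horizon, guard not reached → x = (3.6151)

1 1.3503 3->0
2 1.8014 0->1
final: 1 3.6151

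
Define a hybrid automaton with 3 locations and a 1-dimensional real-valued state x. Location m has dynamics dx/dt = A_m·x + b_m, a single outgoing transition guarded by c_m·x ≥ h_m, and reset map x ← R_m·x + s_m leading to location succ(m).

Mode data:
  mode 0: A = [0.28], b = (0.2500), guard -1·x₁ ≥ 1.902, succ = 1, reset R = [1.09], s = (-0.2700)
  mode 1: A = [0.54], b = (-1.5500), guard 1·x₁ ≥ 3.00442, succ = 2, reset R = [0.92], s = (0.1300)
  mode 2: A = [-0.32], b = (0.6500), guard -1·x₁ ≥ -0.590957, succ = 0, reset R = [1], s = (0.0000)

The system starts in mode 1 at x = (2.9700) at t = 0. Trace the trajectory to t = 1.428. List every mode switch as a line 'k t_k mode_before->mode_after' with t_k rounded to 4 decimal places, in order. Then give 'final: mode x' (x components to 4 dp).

1 0.5495 1->2
final: 2 2.6826

Mode 1: guard c·x = 3.0044 hit at Δt = 0.5495 (t = 0.5495), x⁻ = (3.0044) → reset → x⁺ = (2.8941), jump to mode 2
Mode 2: flow for 0.8785 to horizon, guard not reached → x = (2.6826)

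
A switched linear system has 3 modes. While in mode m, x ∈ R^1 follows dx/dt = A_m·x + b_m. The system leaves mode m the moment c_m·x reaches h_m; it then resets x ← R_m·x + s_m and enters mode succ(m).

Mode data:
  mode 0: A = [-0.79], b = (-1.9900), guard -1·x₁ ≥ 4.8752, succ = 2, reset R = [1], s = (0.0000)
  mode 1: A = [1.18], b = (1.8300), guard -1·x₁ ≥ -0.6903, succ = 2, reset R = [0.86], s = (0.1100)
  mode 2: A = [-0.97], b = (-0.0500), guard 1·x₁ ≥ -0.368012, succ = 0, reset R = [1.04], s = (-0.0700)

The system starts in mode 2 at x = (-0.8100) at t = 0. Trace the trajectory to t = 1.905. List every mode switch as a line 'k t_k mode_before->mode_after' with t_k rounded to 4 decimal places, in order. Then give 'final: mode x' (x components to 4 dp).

Mode 2: guard c·x = -0.3680 hit at Δt = 0.9011 (t = 0.9011), x⁻ = (-0.3680) → reset → x⁺ = (-0.4527), jump to mode 0
Mode 0: flow for 1.0039 to horizon, guard not reached → x = (-1.5841)

1 0.9011 2->0
final: 0 -1.5841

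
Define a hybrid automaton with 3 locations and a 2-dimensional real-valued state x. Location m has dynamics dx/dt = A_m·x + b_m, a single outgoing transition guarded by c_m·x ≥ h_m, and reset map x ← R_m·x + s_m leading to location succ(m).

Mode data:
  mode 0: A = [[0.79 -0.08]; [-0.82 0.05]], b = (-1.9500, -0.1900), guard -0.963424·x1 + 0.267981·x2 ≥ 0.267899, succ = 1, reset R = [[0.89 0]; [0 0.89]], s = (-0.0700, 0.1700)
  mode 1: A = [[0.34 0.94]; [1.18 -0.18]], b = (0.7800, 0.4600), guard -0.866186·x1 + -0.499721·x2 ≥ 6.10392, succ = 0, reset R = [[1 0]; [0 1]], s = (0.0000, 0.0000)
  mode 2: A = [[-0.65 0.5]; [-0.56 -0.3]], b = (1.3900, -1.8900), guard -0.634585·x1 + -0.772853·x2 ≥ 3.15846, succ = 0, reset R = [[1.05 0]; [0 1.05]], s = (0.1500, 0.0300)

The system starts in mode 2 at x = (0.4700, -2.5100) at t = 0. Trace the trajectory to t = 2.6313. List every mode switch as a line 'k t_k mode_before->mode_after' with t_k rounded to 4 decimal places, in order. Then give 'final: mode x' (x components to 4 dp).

1 1.4599 2->0
2 2.1280 0->1
final: 1 -3.0539 -4.1458

Mode 2: guard c·x = 3.1585 hit at Δt = 1.4599 (t = 1.4599), x⁻ = (-0.1347, -3.9761) → reset → x⁺ = (0.0085, -4.1449), jump to mode 0
Mode 0: guard c·x = 0.2679 hit at Δt = 0.6681 (t = 2.1280), x⁻ = (-1.4079, -4.0619) → reset → x⁺ = (-1.3230, -3.4451), jump to mode 1
Mode 1: flow for 0.5033 to horizon, guard not reached → x = (-3.0539, -4.1458)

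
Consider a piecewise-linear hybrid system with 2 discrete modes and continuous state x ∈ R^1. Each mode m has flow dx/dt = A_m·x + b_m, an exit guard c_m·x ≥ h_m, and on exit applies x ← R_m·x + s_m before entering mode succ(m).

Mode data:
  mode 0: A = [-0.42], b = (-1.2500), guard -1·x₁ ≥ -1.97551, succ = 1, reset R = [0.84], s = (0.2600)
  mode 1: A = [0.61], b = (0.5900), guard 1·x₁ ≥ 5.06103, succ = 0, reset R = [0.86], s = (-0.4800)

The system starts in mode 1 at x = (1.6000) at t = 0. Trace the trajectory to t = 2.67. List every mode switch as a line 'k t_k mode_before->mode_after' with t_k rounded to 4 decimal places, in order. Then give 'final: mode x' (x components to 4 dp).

1 1.3994 1->0
2 2.1716 0->1
final: 1 2.9451

Mode 1: guard c·x = 5.0610 hit at Δt = 1.3994 (t = 1.3994), x⁻ = (5.0610) → reset → x⁺ = (3.8725), jump to mode 0
Mode 0: guard c·x = -1.9755 hit at Δt = 0.7722 (t = 2.1716), x⁻ = (1.9755) → reset → x⁺ = (1.9194), jump to mode 1
Mode 1: flow for 0.4984 to horizon, guard not reached → x = (2.9451)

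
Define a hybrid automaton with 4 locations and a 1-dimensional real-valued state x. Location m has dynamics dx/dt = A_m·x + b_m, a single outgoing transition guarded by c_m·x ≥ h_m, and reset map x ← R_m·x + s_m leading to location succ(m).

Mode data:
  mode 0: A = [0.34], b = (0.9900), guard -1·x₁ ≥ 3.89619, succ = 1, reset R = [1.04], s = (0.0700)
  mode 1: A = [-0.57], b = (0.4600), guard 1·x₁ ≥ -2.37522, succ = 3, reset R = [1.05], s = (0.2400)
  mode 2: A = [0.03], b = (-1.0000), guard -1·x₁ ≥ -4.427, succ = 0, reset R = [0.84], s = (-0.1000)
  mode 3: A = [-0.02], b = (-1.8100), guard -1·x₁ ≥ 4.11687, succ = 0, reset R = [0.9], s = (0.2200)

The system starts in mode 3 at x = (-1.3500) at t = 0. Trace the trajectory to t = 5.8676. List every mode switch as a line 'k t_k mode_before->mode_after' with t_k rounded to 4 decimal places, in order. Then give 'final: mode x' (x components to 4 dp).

1 1.5764 3->0
2 3.1659 0->1
3 3.8830 1->3
4 4.9498 3->0
final: 0 -3.6952

Mode 3: guard c·x = 4.1169 hit at Δt = 1.5764 (t = 1.5764), x⁻ = (-4.1169) → reset → x⁺ = (-3.4852), jump to mode 0
Mode 0: guard c·x = 3.8962 hit at Δt = 1.5895 (t = 3.1659), x⁻ = (-3.8962) → reset → x⁺ = (-3.9820), jump to mode 1
Mode 1: guard c·x = -2.3752 hit at Δt = 0.7171 (t = 3.8830), x⁻ = (-2.3752) → reset → x⁺ = (-2.2540), jump to mode 3
Mode 3: guard c·x = 4.1169 hit at Δt = 1.0668 (t = 4.9498), x⁻ = (-4.1169) → reset → x⁺ = (-3.4852), jump to mode 0
Mode 0: flow for 0.9178 to horizon, guard not reached → x = (-3.6952)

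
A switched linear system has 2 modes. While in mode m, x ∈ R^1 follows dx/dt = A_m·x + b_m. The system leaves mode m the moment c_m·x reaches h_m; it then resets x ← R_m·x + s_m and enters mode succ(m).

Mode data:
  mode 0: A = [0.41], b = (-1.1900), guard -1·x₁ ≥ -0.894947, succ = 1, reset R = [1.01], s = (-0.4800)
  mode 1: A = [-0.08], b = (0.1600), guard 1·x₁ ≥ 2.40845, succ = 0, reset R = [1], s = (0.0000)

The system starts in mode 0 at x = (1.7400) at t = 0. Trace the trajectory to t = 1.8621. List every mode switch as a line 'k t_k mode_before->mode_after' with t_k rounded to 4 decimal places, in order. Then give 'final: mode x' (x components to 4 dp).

Mode 0: guard c·x = -0.8949 hit at Δt = 1.3326 (t = 1.3326), x⁻ = (0.8949) → reset → x⁺ = (0.4239), jump to mode 1
Mode 1: flow for 0.5295 to horizon, guard not reached → x = (0.4893)

1 1.3326 0->1
final: 1 0.4893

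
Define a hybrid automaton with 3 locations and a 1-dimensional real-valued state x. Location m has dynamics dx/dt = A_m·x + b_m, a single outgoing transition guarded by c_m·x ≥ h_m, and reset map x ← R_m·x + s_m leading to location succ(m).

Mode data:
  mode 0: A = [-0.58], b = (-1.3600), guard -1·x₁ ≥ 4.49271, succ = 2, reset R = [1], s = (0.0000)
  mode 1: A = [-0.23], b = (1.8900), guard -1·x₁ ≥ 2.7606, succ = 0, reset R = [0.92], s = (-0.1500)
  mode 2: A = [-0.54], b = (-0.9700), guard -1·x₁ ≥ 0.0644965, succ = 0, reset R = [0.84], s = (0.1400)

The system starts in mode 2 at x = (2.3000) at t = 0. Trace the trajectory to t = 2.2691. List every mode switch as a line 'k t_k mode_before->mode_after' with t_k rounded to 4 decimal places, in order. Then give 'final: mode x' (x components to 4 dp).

1 1.5943 2->0
final: 0 -0.7014

Mode 2: guard c·x = 0.0645 hit at Δt = 1.5943 (t = 1.5943), x⁻ = (-0.0645) → reset → x⁺ = (0.0858), jump to mode 0
Mode 0: flow for 0.6748 to horizon, guard not reached → x = (-0.7014)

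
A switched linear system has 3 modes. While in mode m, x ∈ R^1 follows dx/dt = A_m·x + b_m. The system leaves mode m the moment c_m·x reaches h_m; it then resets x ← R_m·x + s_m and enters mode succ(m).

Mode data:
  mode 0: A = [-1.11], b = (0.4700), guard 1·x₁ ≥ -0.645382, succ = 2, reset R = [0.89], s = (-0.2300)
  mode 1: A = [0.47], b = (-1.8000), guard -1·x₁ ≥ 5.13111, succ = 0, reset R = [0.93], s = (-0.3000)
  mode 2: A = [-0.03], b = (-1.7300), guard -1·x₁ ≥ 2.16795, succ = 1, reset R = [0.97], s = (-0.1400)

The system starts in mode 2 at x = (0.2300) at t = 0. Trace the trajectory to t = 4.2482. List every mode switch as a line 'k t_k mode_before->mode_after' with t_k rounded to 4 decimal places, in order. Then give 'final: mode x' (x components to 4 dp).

1 1.4100 2->1
2 2.2378 1->0
3 3.7129 0->2
final: 2 -1.7102

Mode 2: guard c·x = 2.1679 hit at Δt = 1.4100 (t = 1.4100), x⁻ = (-2.1679) → reset → x⁺ = (-2.2429), jump to mode 1
Mode 1: guard c·x = 5.1311 hit at Δt = 0.8278 (t = 2.2378), x⁻ = (-5.1311) → reset → x⁺ = (-5.0719), jump to mode 0
Mode 0: guard c·x = -0.6454 hit at Δt = 1.4751 (t = 3.7129), x⁻ = (-0.6454) → reset → x⁺ = (-0.8044), jump to mode 2
Mode 2: flow for 0.5353 to horizon, guard not reached → x = (-1.7102)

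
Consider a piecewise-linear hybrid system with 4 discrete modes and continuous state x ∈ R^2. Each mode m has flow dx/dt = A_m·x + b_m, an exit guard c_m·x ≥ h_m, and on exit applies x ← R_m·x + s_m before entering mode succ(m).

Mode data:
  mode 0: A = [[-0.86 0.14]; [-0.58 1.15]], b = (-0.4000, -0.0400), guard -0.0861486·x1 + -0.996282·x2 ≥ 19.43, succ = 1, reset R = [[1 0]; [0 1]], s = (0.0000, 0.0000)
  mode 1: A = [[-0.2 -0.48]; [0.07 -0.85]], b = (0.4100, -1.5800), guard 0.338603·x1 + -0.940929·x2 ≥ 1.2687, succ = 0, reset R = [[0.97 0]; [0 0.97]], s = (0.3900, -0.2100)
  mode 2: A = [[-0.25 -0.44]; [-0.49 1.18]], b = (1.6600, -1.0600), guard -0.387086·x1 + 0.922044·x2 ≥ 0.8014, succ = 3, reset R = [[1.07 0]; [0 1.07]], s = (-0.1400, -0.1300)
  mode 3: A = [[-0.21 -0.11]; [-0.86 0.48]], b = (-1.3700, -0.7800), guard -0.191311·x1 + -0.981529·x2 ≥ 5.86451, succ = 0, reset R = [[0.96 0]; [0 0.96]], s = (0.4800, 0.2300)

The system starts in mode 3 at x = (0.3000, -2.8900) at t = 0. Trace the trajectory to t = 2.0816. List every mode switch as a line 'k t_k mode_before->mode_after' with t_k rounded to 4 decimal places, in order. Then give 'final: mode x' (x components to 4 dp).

Mode 3: guard c·x = 5.8645 hit at Δt = 1.1121 (t = 1.1121), x⁻ = (-0.6443, -5.8493) → reset → x⁺ = (-0.1386, -5.3853), jump to mode 0
Mode 0: flow for 0.9695 to horizon, guard not reached → x = (-1.2861, -15.9017)

1 1.1121 3->0
final: 0 -1.2861 -15.9017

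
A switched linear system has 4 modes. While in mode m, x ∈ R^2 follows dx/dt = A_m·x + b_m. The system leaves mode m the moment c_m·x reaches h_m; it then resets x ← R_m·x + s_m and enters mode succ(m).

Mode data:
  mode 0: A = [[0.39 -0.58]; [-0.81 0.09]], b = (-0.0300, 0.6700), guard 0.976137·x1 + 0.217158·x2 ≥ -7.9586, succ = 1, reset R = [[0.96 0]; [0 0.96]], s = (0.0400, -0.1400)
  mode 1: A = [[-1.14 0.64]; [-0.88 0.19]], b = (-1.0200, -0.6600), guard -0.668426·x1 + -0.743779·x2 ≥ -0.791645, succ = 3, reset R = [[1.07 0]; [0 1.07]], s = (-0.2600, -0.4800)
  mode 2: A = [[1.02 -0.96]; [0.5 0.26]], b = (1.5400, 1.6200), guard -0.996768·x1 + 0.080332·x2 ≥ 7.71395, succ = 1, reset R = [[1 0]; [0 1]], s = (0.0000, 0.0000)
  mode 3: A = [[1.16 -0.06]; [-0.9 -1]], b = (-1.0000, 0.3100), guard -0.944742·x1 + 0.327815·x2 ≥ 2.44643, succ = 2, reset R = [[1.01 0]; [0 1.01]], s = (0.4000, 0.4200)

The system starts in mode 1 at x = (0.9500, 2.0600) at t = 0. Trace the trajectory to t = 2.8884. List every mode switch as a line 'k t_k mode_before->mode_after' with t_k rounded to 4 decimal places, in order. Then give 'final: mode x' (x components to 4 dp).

1 1.3268 1->3
2 2.2616 3->2
final: 2 -3.6114 1.9627

Mode 1: guard c·x = -0.7916 hit at Δt = 1.3268 (t = 1.3268), x⁻ = (0.0942, 0.9797) → reset → x⁺ = (-0.1593, 0.5683), jump to mode 3
Mode 3: guard c·x = 2.4464 hit at Δt = 0.9348 (t = 2.2616), x⁻ = (-2.2257, 1.0485) → reset → x⁺ = (-1.8480, 1.4789), jump to mode 2
Mode 2: flow for 0.6268 to horizon, guard not reached → x = (-3.6114, 1.9627)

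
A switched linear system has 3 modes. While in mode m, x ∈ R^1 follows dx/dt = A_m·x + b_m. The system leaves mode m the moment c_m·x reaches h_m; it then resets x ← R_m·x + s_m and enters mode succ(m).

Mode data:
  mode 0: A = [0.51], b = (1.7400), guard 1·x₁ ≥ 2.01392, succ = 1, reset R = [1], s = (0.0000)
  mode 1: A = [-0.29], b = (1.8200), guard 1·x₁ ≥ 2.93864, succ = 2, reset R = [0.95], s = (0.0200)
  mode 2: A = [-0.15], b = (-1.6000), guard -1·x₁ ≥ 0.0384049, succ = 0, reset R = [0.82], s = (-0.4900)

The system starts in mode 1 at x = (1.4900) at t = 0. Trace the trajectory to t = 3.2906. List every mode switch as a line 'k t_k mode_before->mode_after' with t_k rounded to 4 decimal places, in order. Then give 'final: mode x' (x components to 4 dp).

Mode 1: guard c·x = 2.9386 hit at Δt = 1.2432 (t = 1.2432), x⁻ = (2.9386) → reset → x⁺ = (2.8117), jump to mode 2
Mode 2: guard c·x = 0.0384 hit at Δt = 1.5838 (t = 2.8270), x⁻ = (-0.0384) → reset → x⁺ = (-0.5215), jump to mode 0
Mode 0: flow for 0.4636 to horizon, guard not reached → x = (0.2494)

1 1.2432 1->2
2 2.8270 2->0
final: 0 0.2494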